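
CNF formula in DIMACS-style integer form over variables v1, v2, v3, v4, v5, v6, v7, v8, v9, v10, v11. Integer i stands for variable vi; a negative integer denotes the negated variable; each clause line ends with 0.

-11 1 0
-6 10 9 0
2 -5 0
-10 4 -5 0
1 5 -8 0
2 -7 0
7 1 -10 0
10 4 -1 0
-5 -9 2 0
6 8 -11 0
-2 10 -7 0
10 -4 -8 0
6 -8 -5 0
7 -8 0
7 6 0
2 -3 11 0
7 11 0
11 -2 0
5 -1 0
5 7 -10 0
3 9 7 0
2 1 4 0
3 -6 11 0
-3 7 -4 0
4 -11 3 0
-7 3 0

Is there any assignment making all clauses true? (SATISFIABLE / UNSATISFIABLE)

SATISFIABLE

Branch on v1: take v1 = True.
  then v5 is forced to True.
  then v2 is forced to True.
  then v11 is forced to True.
For the remaining variables, v3 = True, v4 = True, v6 = True, v7 = True, v8 = True, v9 = True, v10 = True works.
So v1 = 1  v2 = 1  v3 = 1  v4 = 1  v5 = 1  v6 = 1  v7 = 1  v8 = 1  v9 = 1  v10 = 1  v11 = 1 is a satisfying assignment.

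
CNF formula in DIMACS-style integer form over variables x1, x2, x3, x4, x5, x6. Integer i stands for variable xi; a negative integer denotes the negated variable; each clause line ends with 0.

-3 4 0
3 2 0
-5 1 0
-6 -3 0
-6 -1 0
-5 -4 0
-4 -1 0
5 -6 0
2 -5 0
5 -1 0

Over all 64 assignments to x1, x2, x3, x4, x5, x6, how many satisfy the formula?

The models are:
  x1=F x2=F x3=T x4=T x5=F x6=F
  x1=F x2=T x3=F x4=F x5=F x6=F
  x1=F x2=T x3=F x4=T x5=F x6=F
  x1=F x2=T x3=T x4=T x5=F x6=F
  x1=T x2=T x3=F x4=F x5=T x6=F
That's 5 in total.

5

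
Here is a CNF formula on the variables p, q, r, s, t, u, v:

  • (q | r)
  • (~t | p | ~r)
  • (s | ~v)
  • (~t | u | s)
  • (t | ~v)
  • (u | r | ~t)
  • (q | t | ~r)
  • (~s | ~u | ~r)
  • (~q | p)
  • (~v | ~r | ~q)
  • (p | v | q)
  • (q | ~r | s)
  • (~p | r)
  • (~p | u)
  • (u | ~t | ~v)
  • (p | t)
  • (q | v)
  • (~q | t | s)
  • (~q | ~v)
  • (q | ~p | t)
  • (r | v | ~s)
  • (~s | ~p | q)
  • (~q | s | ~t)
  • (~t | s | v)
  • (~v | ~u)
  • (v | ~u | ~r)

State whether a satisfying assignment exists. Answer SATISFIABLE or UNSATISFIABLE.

UNSATISFIABLE

q = True:
  propagation gives p=True, r=True, v=False, u=True; an empty clause results — contradiction.
q = False:
  propagation gives r=True, t=True, p=True, s=True; an empty clause results — contradiction.
Every branch closes, so no satisfying assignment exists.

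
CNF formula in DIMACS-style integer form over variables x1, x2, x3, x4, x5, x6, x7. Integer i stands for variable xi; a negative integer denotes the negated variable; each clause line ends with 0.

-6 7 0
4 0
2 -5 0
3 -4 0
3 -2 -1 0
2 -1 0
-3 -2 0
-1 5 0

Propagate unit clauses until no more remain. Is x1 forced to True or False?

Unit clause (x4) sets x4 = True.
(~x4 | x3): since x4 = True, the clause reduces to (x3). x3 = True.
(~x2 | ~x3): since x3 = True, the clause reduces to (~x2). x2 = False.
(~x5 | x2): since x2 = False, the clause reduces to (~x5). x5 = False.
From (x2 | ~x1) and x2 = False: x1 = False.

False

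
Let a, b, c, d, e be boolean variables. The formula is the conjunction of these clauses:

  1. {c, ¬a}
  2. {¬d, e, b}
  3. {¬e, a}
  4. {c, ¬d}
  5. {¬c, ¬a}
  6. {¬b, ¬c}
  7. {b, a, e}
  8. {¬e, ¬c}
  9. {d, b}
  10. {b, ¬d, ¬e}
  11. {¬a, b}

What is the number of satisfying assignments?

1

Satisfying assignments:
  a=F b=T c=F d=F e=F
Count: 1.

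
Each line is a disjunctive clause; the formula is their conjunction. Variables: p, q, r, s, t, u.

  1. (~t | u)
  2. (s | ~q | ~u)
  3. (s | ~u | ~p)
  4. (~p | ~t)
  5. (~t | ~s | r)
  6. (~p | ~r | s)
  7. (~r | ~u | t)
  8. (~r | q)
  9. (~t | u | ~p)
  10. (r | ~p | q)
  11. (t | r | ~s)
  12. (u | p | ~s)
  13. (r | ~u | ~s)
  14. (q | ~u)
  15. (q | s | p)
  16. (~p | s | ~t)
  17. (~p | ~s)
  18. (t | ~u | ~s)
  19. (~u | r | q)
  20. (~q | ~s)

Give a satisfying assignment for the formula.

p=False, q=True, r=False, s=False, t=False, u=False

Branch on p: take p = False.
Branch on q: take q = True.
  then s is forced to False.
  then u is forced to False.
  then t is forced to False.
r is now unconstrained; take r = False.
Check each clause:
  1. (u | ~t) — ~t is true.
  2. (s | ~u | ~q) — ~u is true.
  3. (s | ~u | ~p) — ~u is true.
  4. (~p | ~t) — ~t is true.
  5. (r | ~t | ~s) — ~s is true.
  6. (s | ~r | ~p) — ~r is true.
  7. (~u | ~r | t) — ~r is true.
  8. (~r | q) — q is true.
  9. (~t | ~p | u) — ~t is true.
  10. (~p | q | r) — q is true.
  11. (~s | t | r) — ~s is true.
  12. (p | ~s | u) — ~s is true.
  13. (r | ~s | ~u) — ~u is true.
  14. (~u | q) — ~u is true.
  15. (q | p | s) — q is true.
  16. (~t | s | ~p) — ~t is true.
  17. (~s | ~p) — ~s is true.
  18. (~u | ~s | t) — ~u is true.
  19. (r | q | ~u) — ~u is true.
  20. (~s | ~q) — ~s is true.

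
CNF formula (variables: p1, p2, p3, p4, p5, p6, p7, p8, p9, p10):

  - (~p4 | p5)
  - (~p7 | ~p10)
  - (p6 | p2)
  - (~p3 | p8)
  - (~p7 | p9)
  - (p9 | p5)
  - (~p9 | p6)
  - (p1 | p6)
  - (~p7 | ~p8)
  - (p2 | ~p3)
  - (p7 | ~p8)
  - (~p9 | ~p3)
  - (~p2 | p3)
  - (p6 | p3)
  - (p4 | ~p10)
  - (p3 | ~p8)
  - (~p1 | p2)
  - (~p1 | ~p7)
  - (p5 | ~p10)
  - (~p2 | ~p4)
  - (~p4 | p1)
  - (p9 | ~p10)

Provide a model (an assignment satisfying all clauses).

p1 = False, p2 = False, p3 = False, p4 = False, p5 = True, p6 = True, p7 = True, p8 = False, p9 = True, p10 = False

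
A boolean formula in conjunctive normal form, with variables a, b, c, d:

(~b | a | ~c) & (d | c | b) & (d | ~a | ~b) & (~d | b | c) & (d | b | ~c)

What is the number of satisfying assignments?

The models are:
  a=F b=F c=T d=T
  a=F b=T c=F d=F
  a=F b=T c=F d=T
  a=T b=F c=T d=T
  a=T b=T c=F d=T
  a=T b=T c=T d=T
That's 6 in total.

6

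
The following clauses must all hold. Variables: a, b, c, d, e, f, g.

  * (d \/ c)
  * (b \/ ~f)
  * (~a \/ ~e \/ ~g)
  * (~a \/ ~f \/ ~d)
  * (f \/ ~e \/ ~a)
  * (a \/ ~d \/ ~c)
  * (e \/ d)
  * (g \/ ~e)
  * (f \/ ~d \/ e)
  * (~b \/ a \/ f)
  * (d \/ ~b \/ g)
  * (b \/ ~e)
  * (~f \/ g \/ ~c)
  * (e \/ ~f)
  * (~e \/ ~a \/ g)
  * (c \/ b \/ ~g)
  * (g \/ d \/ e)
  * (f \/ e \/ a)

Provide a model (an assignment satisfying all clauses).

a=False, b=True, c=True, d=False, e=True, f=True, g=True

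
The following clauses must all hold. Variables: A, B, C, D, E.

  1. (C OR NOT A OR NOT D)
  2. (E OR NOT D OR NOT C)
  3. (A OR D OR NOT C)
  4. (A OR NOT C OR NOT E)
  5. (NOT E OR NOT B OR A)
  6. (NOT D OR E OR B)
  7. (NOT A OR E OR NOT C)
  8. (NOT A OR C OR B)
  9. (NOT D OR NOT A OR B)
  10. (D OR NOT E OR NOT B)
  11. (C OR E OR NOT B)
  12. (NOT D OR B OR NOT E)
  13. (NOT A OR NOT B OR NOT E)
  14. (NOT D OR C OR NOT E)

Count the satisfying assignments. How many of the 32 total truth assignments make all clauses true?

Satisfying assignments:
  A=0 B=0 C=0 D=0 E=0
  A=0 B=0 C=0 D=0 E=1
  A=1 B=0 C=1 D=0 E=1
That's 3 in total.

3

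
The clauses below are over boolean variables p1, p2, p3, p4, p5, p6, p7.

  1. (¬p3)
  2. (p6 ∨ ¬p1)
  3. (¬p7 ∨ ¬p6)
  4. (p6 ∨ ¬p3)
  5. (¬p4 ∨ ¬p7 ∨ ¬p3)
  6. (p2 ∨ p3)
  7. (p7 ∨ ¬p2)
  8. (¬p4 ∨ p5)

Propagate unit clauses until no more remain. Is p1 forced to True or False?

Unit clause (¬p3) sets p3 = False.
(p3 ∨ p2) with p3 = False leaves only p2, so p2 = True.
From (p7 ∨ ¬p2) and p2 = True: p7 = True.
(¬p6 ∨ ¬p7) with p7 = True leaves only ¬p6, so p6 = False.
From (p6 ∨ ¬p1) and p6 = False: p1 = False.

False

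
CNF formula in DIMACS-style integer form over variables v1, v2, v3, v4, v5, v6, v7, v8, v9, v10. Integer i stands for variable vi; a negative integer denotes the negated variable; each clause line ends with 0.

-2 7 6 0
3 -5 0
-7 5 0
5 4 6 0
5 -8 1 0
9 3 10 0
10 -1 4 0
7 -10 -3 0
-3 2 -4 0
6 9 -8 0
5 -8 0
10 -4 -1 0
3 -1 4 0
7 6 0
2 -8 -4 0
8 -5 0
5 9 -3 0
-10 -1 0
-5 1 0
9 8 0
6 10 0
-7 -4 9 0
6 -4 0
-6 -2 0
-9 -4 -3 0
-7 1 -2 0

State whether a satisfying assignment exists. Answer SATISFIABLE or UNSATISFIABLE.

SATISFIABLE

Try v1 = False.
  then v5 is forced to False.
  then v7 is forced to False.
  then v8 is forced to False.
  then v6 is forced to True.
  then v9 is forced to True.
  then v2 is forced to False.
The remaining clauses are satisfied by v3 = False, v4 = True, v10 = True.
So v1=0, v2=0, v3=0, v4=1, v5=0, v6=1, v7=0, v8=0, v9=1, v10=1 is a satisfying assignment.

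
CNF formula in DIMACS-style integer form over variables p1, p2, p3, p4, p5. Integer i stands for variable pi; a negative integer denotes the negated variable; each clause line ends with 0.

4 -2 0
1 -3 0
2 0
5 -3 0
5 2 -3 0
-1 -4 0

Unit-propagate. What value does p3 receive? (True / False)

(p2) stands alone — p2 = True.
(~p2 | p4): since p2 = True, the clause reduces to (p4). p4 = True.
(~p4 | ~p1) with p4 = True leaves only ~p1, so p1 = False.
(p1 | ~p3) with p1 = False leaves only ~p3, so p3 = False.

False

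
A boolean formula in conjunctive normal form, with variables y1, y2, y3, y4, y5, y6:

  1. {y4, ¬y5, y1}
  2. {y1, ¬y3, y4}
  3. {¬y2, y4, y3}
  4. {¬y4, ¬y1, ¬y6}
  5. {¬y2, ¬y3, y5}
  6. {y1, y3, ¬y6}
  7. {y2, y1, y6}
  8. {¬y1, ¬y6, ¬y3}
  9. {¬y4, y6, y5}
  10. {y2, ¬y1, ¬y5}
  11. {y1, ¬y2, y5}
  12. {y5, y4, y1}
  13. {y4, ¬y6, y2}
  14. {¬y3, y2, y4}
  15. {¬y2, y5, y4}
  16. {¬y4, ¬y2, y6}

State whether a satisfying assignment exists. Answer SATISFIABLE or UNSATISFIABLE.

Try y1 = False.
Try y2 = True.
  then y5 is forced to True.
  then y4 is forced to True.
  then y6 is forced to True.
  then y3 is forced to True.
Every clause has at least one true literal under this assignment.
So y1=0  y2=1  y3=1  y4=1  y5=1  y6=1 is a satisfying assignment.

SATISFIABLE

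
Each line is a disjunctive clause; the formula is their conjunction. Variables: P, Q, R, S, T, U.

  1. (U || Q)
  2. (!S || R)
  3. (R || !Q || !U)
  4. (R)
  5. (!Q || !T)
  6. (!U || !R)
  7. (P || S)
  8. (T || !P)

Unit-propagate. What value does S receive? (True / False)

True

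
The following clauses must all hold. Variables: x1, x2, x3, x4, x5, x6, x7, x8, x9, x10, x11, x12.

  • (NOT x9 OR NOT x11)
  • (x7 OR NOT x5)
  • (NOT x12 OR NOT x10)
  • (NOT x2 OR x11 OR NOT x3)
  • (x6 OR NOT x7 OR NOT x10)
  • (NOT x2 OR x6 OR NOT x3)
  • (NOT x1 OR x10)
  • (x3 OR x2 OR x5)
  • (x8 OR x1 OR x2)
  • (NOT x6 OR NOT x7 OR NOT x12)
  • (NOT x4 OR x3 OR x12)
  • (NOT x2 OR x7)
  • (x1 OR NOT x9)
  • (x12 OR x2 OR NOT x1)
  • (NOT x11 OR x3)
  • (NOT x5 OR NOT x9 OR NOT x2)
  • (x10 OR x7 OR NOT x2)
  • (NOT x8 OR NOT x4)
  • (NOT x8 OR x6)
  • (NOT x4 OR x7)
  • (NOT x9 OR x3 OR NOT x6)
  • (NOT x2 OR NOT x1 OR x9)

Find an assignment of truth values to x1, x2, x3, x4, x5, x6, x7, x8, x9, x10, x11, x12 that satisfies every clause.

x1=0  x2=1  x3=0  x4=0  x5=1  x6=1  x7=1  x8=0  x9=0  x10=0  x11=0  x12=0

Check each clause:
  1. (NOT x9 OR NOT x11) — NOT x11 is true.
  2. (x7 OR NOT x5) — x7 is true.
  3. (NOT x12 OR NOT x10) — NOT x12 is true.
  4. (NOT x2 OR x11 OR NOT x3) — NOT x3 is true.
  5. (x6 OR NOT x7 OR NOT x10) — x6 is true.
  6. (x6 OR NOT x3 OR NOT x2) — NOT x3 is true.
  7. (NOT x1 OR x10) — NOT x1 is true.
  8. (x3 OR x2 OR x5) — x2 is true.
  9. (x8 OR x1 OR x2) — x2 is true.
  10. (NOT x7 OR NOT x12 OR NOT x6) — NOT x12 is true.
  11. (x3 OR x12 OR NOT x4) — NOT x4 is true.
  12. (x7 OR NOT x2) — x7 is true.
  13. (NOT x9 OR x1) — NOT x9 is true.
  14. (x2 OR x12 OR NOT x1) — x2 is true.
  15. (x3 OR NOT x11) — NOT x11 is true.
  16. (NOT x5 OR NOT x9 OR NOT x2) — NOT x9 is true.
  17. (x10 OR NOT x2 OR x7) — x7 is true.
  18. (NOT x8 OR NOT x4) — NOT x8 is true.
  19. (x6 OR NOT x8) — NOT x8 is true.
  20. (NOT x4 OR x7) — NOT x4 is true.
  21. (NOT x9 OR NOT x6 OR x3) — NOT x9 is true.
  22. (NOT x2 OR NOT x1 OR x9) — NOT x1 is true.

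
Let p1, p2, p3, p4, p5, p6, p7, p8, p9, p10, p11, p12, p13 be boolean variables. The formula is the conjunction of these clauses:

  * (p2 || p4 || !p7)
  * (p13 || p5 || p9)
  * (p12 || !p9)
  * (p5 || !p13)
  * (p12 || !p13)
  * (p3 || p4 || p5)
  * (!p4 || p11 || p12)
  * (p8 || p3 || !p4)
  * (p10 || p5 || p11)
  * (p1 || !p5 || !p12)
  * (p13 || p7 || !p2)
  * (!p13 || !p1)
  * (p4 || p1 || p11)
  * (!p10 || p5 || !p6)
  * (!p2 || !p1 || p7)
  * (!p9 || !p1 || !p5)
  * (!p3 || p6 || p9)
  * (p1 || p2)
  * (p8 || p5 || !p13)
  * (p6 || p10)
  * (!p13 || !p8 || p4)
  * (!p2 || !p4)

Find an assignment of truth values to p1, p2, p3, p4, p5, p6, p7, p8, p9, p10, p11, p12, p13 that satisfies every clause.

p1=1  p2=1  p3=1  p4=0  p5=1  p6=1  p7=1  p8=0  p9=0  p10=1  p11=0  p12=1  p13=0

Branch on p1: take p1 = True.
  then p13 is forced to False.
Branch on p2: take p2 = True.
  then p7 is forced to True.
  then p4 is forced to False.
Branch on p3: take p3 = True.
For the remaining variables, p5 = True, p6 = True, p8 = False, p9 = False, p10 = True, p11 = False, p12 = True works.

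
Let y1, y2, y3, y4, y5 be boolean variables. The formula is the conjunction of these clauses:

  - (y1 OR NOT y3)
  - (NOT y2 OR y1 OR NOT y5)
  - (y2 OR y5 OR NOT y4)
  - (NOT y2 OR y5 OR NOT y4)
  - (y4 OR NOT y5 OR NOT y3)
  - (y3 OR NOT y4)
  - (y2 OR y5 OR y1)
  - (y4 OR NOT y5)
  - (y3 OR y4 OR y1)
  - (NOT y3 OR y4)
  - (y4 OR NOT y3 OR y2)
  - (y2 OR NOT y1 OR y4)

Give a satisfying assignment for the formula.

y1 = True, y2 = True, y3 = True, y4 = True, y5 = True

Set y1 = True and propagate.
Set y2 = True and propagate.
For the remaining variables, y3 = True, y4 = True, y5 = True works.
Check each clause:
  1. (NOT y3 OR y1) — y1 is true.
  2. (NOT y2 OR NOT y5 OR y1) — y1 is true.
  3. (y5 OR NOT y4 OR y2) — y2 is true.
  4. (NOT y2 OR y5 OR NOT y4) — y5 is true.
  5. (NOT y5 OR y4 OR NOT y3) — y4 is true.
  6. (NOT y4 OR y3) — y3 is true.
  7. (y2 OR y5 OR y1) — y1 is true.
  8. (y4 OR NOT y5) — y4 is true.
  9. (y3 OR y4 OR y1) — y1 is true.
  10. (y4 OR NOT y3) — y4 is true.
  11. (y4 OR y2 OR NOT y3) — y2 is true.
  12. (NOT y1 OR y4 OR y2) — y2 is true.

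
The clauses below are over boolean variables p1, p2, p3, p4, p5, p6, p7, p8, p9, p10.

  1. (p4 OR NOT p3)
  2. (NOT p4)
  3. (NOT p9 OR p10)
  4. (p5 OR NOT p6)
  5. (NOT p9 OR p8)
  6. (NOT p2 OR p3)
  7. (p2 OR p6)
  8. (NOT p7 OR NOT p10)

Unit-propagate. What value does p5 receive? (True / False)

True

(NOT p4) stands alone — p4 = False.
(NOT p3 OR p4): since p4 = False, the clause reduces to (NOT p3). p3 = False.
From (p3 OR NOT p2) and p3 = False: p2 = False.
In (p6 OR p2), p2 is now false; p6 must hold, so p6 = True.
From (p5 OR NOT p6) and p6 = True: p5 = True.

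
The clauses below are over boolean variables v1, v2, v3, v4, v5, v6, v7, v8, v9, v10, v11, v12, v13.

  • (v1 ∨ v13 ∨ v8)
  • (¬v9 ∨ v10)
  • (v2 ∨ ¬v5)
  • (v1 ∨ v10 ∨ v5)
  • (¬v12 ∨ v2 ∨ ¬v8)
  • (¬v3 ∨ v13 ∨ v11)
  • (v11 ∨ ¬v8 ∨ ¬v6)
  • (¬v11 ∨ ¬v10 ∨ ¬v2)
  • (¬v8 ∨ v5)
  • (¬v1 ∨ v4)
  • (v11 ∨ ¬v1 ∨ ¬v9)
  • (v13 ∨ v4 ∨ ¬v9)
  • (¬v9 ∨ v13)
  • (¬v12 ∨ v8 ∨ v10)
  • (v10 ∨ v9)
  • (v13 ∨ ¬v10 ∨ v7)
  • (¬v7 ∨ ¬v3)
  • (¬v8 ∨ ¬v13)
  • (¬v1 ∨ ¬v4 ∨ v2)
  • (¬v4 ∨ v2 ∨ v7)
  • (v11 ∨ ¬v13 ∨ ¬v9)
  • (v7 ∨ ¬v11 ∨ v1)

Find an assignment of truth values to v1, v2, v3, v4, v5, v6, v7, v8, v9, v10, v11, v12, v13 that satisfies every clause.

Try v1 = False.
The remaining clauses are satisfied by v2 = False, v3 = True, v4 = False, v5 = False, v6 = True, v7 = False, v8 = False, v9 = False, v10 = True, v11 = False, v12 = True, v13 = True.

v1 = False  v2 = False  v3 = True  v4 = False  v5 = False  v6 = True  v7 = False  v8 = False  v9 = False  v10 = True  v11 = False  v12 = True  v13 = True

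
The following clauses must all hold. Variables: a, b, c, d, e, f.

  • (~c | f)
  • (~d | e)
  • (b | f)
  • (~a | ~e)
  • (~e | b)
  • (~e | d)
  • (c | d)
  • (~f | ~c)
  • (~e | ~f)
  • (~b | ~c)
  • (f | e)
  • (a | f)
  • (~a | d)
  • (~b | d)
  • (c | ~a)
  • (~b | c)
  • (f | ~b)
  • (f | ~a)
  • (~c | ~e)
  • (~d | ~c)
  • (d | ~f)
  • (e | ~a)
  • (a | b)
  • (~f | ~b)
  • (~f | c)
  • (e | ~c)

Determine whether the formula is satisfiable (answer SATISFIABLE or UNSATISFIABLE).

UNSATISFIABLE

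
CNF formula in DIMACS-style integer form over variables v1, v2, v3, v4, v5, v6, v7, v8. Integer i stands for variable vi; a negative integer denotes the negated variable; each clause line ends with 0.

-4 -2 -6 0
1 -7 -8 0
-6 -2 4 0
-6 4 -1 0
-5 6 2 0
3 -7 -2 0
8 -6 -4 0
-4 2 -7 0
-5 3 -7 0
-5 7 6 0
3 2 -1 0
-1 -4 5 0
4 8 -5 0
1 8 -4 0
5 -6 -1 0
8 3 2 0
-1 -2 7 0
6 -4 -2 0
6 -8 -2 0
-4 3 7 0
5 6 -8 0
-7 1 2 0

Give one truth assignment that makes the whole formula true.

v1 = 0  v2 = 0  v3 = 1  v4 = 0  v5 = 0  v6 = 1  v7 = 0  v8 = 0

Check each clause:
  1. (¬v4 ∨ ¬v6 ∨ ¬v2) — ¬v4 is true.
  2. (v1 ∨ ¬v7 ∨ ¬v8) — ¬v8 is true.
  3. (v4 ∨ ¬v2 ∨ ¬v6) — ¬v2 is true.
  4. (¬v6 ∨ ¬v1 ∨ v4) — ¬v1 is true.
  5. (¬v5 ∨ v6 ∨ v2) — ¬v5 is true.
  6. (¬v2 ∨ ¬v7 ∨ v3) — ¬v7 is true.
  7. (v8 ∨ ¬v4 ∨ ¬v6) — ¬v4 is true.
  8. (¬v4 ∨ ¬v7 ∨ v2) — ¬v7 is true.
  9. (v3 ∨ ¬v7 ∨ ¬v5) — v3 is true.
  10. (v7 ∨ ¬v5 ∨ v6) — ¬v5 is true.
  11. (v3 ∨ ¬v1 ∨ v2) — v3 is true.
  12. (¬v1 ∨ v5 ∨ ¬v4) — ¬v4 is true.
  13. (v4 ∨ ¬v5 ∨ v8) — ¬v5 is true.
  14. (v8 ∨ v1 ∨ ¬v4) — ¬v4 is true.
  15. (¬v6 ∨ ¬v1 ∨ v5) — ¬v1 is true.
  16. (v3 ∨ v8 ∨ v2) — v3 is true.
  17. (¬v1 ∨ v7 ∨ ¬v2) — ¬v1 is true.
  18. (¬v2 ∨ ¬v4 ∨ v6) — ¬v4 is true.
  19. (¬v8 ∨ v6 ∨ ¬v2) — ¬v8 is true.
  20. (¬v4 ∨ v3 ∨ v7) — v3 is true.
  21. (v5 ∨ v6 ∨ ¬v8) — ¬v8 is true.
  22. (¬v7 ∨ v1 ∨ v2) — ¬v7 is true.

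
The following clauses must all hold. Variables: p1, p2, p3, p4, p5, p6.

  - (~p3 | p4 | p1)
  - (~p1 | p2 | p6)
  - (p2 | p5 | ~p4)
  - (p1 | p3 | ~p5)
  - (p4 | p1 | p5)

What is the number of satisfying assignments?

Case analysis on p1 and p4:
  p1=T, p4=T: p3 free; 5 ways for (p2,p5,p6) × 2^1 = 10.
  p1=T, p4=F: p3, p5 free; 3 ways for (p2,p6) × 2^2 = 12.
  p1=F, p4=T: p6 free; 4 ways for (p2,p3,p5) × 2^1 = 8.
  p1=F, p4=F: a clause becomes empty — 0.
Total: 10 + 12 + 8 + 0 = 30.

30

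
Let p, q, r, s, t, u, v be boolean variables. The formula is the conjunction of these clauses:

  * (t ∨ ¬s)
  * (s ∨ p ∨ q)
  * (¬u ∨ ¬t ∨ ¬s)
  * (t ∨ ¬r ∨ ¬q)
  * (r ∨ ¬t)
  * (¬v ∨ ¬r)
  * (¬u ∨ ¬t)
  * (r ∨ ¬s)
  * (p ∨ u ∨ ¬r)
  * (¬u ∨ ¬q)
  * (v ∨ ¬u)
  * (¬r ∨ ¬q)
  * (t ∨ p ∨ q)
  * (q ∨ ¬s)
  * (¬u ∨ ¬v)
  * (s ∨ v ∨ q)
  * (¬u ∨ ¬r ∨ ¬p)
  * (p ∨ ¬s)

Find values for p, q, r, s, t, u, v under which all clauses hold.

p=0, q=1, r=0, s=0, t=0, u=0, v=0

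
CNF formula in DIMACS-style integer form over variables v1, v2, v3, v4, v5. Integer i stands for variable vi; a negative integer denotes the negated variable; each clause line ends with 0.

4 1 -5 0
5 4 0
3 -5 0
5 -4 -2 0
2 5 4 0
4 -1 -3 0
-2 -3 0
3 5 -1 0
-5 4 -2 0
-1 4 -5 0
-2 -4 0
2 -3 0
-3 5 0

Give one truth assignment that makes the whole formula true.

v1=False, v2=False, v3=False, v4=True, v5=False

Try v1 = False.
Set v2 = False and propagate.
  then v3 is forced to False.
  then v5 is forced to False.
  then v4 is forced to True.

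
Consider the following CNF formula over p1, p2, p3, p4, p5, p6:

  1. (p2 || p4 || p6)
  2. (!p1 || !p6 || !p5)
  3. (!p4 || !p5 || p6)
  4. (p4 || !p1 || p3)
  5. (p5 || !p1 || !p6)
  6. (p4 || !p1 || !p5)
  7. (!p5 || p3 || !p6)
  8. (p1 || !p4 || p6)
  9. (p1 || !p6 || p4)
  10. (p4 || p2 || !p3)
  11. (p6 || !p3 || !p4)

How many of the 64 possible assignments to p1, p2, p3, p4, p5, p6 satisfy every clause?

13

Case analysis on p4 and p6:
  p4=T, p6=T: p2 free; 3 ways for (p1,p3,p5) × 2^1 = 6.
  p4=T, p6=F: remaining (p1,p2,p3,p5) ∈ {(T,F,F,F); (T,T,F,F)} — 2.
  p4=F, p6=T: a clause becomes empty — 0.
  p4=F, p6=F: 5 of the 16 assignments to (p1,p2,p3,p5) work.
Total: 6 + 2 + 0 + 5 = 13.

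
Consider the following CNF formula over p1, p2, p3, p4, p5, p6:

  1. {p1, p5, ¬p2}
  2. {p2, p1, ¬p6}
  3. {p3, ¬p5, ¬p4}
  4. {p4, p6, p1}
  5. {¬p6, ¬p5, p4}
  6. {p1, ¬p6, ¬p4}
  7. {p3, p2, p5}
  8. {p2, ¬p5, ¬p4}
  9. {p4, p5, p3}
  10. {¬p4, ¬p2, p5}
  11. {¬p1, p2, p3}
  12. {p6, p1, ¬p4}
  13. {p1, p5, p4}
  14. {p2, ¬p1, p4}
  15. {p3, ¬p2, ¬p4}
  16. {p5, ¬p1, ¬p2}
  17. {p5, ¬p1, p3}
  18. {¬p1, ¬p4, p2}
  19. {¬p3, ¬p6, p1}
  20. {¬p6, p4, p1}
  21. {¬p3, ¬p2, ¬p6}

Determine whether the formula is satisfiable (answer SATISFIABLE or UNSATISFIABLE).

SATISFIABLE

Set p1 = True and propagate.
Set p2 = True and propagate.
  then p5 is forced to True.
Branch on p3: take p3 = True.
  then p6 is forced to False.
p4 is now unconstrained; take p4 = False.
Every clause has at least one true literal under this assignment.
So p1 = T, p2 = T, p3 = T, p4 = F, p5 = T, p6 = F is a satisfying assignment.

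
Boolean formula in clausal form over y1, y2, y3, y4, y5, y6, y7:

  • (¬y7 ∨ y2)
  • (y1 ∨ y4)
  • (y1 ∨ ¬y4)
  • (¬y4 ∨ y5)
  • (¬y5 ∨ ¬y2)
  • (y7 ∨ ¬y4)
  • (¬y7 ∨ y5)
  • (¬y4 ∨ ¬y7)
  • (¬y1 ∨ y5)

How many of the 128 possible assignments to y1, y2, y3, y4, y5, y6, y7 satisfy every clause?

4

The models are:
  y1=1 y2=0 y3=0 y4=0 y5=1 y6=0 y7=0
  y1=1 y2=0 y3=0 y4=0 y5=1 y6=1 y7=0
  y1=1 y2=0 y3=1 y4=0 y5=1 y6=0 y7=0
  y1=1 y2=0 y3=1 y4=0 y5=1 y6=1 y7=0
That's 4 in total.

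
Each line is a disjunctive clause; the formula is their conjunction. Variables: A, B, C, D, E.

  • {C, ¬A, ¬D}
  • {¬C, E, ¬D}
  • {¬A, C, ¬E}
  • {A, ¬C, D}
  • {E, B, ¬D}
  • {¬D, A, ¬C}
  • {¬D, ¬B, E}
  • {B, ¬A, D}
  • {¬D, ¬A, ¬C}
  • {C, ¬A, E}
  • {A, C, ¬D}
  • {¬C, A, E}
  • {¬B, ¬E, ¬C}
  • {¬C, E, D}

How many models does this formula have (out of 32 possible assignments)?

The models are:
  A=0 B=0 C=0 D=0 E=0
  A=0 B=0 C=0 D=0 E=1
  A=0 B=1 C=0 D=0 E=0
  A=0 B=1 C=0 D=0 E=1
Count: 4.

4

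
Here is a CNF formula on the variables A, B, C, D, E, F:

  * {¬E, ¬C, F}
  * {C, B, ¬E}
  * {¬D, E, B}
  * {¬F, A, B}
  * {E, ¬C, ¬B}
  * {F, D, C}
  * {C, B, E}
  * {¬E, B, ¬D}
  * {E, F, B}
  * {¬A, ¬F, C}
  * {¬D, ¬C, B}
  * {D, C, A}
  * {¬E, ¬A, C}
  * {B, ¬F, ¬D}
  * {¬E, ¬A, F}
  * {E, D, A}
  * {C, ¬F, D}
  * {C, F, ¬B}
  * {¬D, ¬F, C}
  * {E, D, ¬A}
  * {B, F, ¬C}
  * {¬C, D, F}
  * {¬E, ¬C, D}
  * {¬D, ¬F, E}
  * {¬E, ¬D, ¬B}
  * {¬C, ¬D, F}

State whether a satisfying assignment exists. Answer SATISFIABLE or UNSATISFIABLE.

C = True:
  D = True:
    propagation gives B=True, E=True; an empty clause results — contradiction.
  D = False:
    propagation gives F=True, E=False, B=False, A=True; an empty clause results — contradiction.
C = False:
  D = True:
    propagation gives F=False, B=False, E=False; an empty clause results — contradiction.
  D = False:
    propagation gives F=True; an empty clause results — contradiction.
Every branch closes, so no satisfying assignment exists.

UNSATISFIABLE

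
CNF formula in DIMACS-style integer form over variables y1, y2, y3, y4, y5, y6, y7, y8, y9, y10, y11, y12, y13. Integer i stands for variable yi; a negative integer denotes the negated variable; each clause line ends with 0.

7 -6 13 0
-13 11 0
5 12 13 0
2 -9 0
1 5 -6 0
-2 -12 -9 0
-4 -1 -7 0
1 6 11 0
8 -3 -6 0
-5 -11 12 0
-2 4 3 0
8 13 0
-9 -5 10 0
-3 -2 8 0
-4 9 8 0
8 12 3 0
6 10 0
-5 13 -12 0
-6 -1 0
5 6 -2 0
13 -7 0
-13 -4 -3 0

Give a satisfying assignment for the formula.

y1=False, y2=False, y3=True, y4=False, y5=False, y6=False, y7=True, y8=True, y9=False, y10=True, y11=True, y12=False, y13=True

Check each clause:
  1. (NOT y6 OR y13 OR y7) — NOT y6 is true.
  2. (NOT y13 OR y11) — y11 is true.
  3. (y5 OR y13 OR y12) — y13 is true.
  4. (NOT y9 OR y2) — NOT y9 is true.
  5. (y5 OR y1 OR NOT y6) — NOT y6 is true.
  6. (NOT y12 OR NOT y9 OR NOT y2) — NOT y12 is true.
  7. (NOT y1 OR NOT y7 OR NOT y4) — NOT y4 is true.
  8. (y6 OR y1 OR y11) — y11 is true.
  9. (NOT y6 OR NOT y3 OR y8) — y8 is true.
  10. (y12 OR NOT y5 OR NOT y11) — NOT y5 is true.
  11. (y3 OR NOT y2 OR y4) — y3 is true.
  12. (y13 OR y8) — y8 is true.
  13. (NOT y9 OR NOT y5 OR y10) — y10 is true.
  14. (NOT y3 OR NOT y2 OR y8) — y8 is true.
  15. (NOT y4 OR y8 OR y9) — y8 is true.
  16. (y12 OR y8 OR y3) — y8 is true.
  17. (y10 OR y6) — y10 is true.
  18. (y13 OR NOT y5 OR NOT y12) — NOT y5 is true.
  19. (NOT y6 OR NOT y1) — NOT y6 is true.
  20. (y5 OR y6 OR NOT y2) — NOT y2 is true.
  21. (NOT y7 OR y13) — y13 is true.
  22. (NOT y4 OR NOT y13 OR NOT y3) — NOT y4 is true.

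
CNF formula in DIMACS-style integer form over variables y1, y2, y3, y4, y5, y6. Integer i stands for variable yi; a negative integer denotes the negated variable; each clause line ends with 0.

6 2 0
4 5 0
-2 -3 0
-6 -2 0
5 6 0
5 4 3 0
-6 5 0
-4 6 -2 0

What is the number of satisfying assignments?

10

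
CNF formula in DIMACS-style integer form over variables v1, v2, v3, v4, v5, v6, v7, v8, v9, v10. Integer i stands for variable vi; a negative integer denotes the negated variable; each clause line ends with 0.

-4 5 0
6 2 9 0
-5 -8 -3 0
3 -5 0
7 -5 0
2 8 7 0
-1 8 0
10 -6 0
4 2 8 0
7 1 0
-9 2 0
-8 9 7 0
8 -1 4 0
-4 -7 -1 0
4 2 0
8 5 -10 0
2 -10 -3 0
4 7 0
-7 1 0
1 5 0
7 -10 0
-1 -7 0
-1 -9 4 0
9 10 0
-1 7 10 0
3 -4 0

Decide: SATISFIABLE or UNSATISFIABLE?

v7 = True:
  propagation gives v1=True; an empty clause results — contradiction.
v7 = False:
  propagation gives v5=False, v4=False; an empty clause results — contradiction.
Every branch closes, so no satisfying assignment exists.

UNSATISFIABLE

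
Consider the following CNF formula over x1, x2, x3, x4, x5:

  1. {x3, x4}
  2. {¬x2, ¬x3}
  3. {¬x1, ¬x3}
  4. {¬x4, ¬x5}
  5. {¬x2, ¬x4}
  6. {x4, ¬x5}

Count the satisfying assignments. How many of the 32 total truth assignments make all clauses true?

Satisfying assignments:
  x1=0 x2=0 x3=0 x4=1 x5=0
  x1=0 x2=0 x3=1 x4=0 x5=0
  x1=0 x2=0 x3=1 x4=1 x5=0
  x1=1 x2=0 x3=0 x4=1 x5=0
Count: 4.

4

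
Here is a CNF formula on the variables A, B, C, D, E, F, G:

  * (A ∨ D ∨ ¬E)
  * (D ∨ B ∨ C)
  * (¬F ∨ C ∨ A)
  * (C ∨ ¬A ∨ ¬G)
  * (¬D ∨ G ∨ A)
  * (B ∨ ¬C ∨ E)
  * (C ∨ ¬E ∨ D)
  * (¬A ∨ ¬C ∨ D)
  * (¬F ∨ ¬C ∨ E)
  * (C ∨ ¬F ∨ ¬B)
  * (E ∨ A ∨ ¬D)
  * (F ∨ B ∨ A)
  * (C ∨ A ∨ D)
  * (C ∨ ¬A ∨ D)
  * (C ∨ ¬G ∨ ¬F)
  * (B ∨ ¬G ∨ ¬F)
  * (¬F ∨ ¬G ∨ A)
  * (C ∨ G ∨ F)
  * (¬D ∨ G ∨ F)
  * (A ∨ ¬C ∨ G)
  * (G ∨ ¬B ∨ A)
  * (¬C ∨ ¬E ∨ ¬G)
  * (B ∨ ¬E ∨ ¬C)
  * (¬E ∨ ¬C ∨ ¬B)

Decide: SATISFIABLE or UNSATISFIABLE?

SATISFIABLE

Try A = False.
The remaining clauses are satisfied by B = True, C = True, D = False, E = False, F = False, G = True.
Every clause has at least one true literal under this assignment.
So A=False, B=True, C=True, D=False, E=False, F=False, G=True is a satisfying assignment.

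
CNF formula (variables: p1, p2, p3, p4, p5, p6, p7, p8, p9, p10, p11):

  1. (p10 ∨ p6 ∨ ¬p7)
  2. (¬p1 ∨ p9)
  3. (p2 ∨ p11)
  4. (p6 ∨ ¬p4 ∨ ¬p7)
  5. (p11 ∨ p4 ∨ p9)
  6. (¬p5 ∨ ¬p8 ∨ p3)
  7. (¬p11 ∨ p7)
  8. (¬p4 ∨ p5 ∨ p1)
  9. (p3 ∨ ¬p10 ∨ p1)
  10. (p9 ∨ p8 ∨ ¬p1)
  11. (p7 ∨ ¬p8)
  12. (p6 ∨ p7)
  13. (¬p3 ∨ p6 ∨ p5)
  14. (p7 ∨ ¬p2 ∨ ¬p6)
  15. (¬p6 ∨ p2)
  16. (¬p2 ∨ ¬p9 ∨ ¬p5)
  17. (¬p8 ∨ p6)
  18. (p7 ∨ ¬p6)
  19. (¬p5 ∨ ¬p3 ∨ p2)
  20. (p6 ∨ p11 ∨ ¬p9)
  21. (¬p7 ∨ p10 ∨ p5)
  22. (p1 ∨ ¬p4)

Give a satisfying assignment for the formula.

Try p1 = False.
  then p4 is forced to False.
Branch on p2: take p2 = True.
For the remaining variables, p3 = True, p5 = False, p6 = True, p7 = True, p8 = False, p9 = False, p10 = True, p11 = True works.
Check each clause:
  1. (p10 ∨ ¬p7 ∨ p6) — p10 is true.
  2. (p9 ∨ ¬p1) — ¬p1 is true.
  3. (p2 ∨ p11) — p2 is true.
  4. (¬p7 ∨ p6 ∨ ¬p4) — ¬p4 is true.
  5. (p9 ∨ p11 ∨ p4) — p11 is true.
  6. (¬p5 ∨ ¬p8 ∨ p3) — p3 is true.
  7. (¬p11 ∨ p7) — p7 is true.
  8. (p5 ∨ ¬p4 ∨ p1) — ¬p4 is true.
  9. (p3 ∨ ¬p10 ∨ p1) — p3 is true.
  10. (¬p1 ∨ p8 ∨ p9) — ¬p1 is true.
  11. (¬p8 ∨ p7) — ¬p8 is true.
  12. (p6 ∨ p7) — p6 is true.
  13. (p5 ∨ ¬p3 ∨ p6) — p6 is true.
  14. (¬p6 ∨ ¬p2 ∨ p7) — p7 is true.
  15. (p2 ∨ ¬p6) — p2 is true.
  16. (¬p5 ∨ ¬p2 ∨ ¬p9) — ¬p5 is true.
  17. (p6 ∨ ¬p8) — ¬p8 is true.
  18. (p7 ∨ ¬p6) — p7 is true.
  19. (p2 ∨ ¬p3 ∨ ¬p5) — p2 is true.
  20. (¬p9 ∨ p11 ∨ p6) — p11 is true.
  21. (p5 ∨ p10 ∨ ¬p7) — p10 is true.
  22. (¬p4 ∨ p1) — ¬p4 is true.

p1 = F  p2 = T  p3 = T  p4 = F  p5 = F  p6 = T  p7 = T  p8 = F  p9 = F  p10 = T  p11 = T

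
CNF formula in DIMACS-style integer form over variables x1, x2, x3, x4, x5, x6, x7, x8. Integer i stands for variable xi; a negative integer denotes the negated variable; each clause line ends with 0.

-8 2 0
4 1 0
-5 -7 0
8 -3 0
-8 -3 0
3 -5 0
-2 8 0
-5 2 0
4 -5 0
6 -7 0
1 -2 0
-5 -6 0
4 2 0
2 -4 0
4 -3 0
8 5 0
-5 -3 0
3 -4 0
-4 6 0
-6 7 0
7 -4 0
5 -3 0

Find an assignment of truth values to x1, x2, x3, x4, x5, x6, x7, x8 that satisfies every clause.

x1=True  x2=True  x3=False  x4=False  x5=False  x6=False  x7=False  x8=True

Pure literal: x1 appears only positively; assign x1 = True.
Branch on x2: take x2 = True.
  then x8 is forced to True.
  then x3 is forced to False.
  then x5 is forced to False.
  then x4 is forced to False.
For the remaining variables, x6 = False, x7 = False works.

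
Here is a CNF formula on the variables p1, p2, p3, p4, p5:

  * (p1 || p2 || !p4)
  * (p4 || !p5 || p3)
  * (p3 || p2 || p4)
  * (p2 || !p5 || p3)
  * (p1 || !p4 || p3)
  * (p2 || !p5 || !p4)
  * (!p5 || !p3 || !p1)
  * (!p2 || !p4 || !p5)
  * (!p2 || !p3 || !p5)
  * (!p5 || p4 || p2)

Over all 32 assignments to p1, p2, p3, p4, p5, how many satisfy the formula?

11

Case analysis on p2 and p4:
  p2=T, p4=T: remaining (p1,p3,p5) ∈ {(F,T,F); (T,F,F); (T,T,F)} — 3.
  p2=T, p4=F: remaining (p1,p3,p5) ∈ {(F,F,F); (F,T,F); (T,F,F); (T,T,F)} — 4.
  p2=F, p4=T: remaining (p1,p3,p5) ∈ {(T,F,F); (T,T,F)} — 2.
  p2=F, p4=F: remaining (p1,p3,p5) ∈ {(F,T,F); (T,T,F)} — 2.
Total: 3 + 4 + 2 + 2 = 11.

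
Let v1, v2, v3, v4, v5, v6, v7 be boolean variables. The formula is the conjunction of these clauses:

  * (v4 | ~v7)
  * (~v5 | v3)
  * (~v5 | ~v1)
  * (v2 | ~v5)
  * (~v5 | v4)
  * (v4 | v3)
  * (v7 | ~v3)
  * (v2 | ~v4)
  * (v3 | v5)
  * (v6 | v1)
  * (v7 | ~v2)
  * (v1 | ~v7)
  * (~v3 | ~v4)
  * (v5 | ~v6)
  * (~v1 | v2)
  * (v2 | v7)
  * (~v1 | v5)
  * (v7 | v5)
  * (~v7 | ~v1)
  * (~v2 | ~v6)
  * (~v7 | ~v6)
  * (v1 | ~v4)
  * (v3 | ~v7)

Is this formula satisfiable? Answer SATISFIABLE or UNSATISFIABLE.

v7 = True:
  propagation gives v4=True, v2=True, v1=True; an empty clause results — contradiction.
v7 = False:
  propagation gives v3=False, v5=False; an empty clause results — contradiction.
Every branch closes, so no satisfying assignment exists.

UNSATISFIABLE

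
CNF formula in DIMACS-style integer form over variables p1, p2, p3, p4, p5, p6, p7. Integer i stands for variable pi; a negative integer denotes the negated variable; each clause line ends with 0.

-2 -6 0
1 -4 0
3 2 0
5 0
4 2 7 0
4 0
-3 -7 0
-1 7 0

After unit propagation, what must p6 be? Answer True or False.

False

Unit clause (p5) sets p5 = True.
(p4) stands alone — p4 = True.
From (p1 | ~p4) and p4 = True: p1 = True.
From (p7 | ~p1) and p1 = True: p7 = True.
(~p3 | ~p7) with p7 = True leaves only ~p3, so p3 = False.
(p3 | p2): since p3 = False, the clause reduces to (p2). p2 = True.
(~p2 | ~p6): since p2 = True, the clause reduces to (~p6). p6 = False.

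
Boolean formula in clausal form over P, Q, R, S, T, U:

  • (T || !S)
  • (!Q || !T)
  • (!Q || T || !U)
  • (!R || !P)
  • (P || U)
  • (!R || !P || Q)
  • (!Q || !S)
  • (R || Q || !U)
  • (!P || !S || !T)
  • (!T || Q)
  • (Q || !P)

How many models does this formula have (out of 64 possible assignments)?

The models are:
  P=F Q=F R=T S=F T=F U=T
  P=T Q=T R=F S=F T=F U=F
Count: 2.

2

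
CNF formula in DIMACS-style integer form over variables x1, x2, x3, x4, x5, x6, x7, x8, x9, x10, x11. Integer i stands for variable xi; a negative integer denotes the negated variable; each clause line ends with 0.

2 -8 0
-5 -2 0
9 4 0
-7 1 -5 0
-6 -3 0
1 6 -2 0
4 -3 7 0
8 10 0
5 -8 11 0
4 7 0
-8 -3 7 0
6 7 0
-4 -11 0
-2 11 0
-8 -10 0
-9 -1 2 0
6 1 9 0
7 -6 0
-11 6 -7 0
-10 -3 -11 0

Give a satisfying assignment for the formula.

Try x1 = True.
The remaining clauses are satisfied by x2 = False, x3 = True, x4 = True, x5 = True, x6 = False, x7 = True, x8 = False, x9 = False, x10 = True, x11 = False.

x1=True, x2=False, x3=True, x4=True, x5=True, x6=False, x7=True, x8=False, x9=False, x10=True, x11=False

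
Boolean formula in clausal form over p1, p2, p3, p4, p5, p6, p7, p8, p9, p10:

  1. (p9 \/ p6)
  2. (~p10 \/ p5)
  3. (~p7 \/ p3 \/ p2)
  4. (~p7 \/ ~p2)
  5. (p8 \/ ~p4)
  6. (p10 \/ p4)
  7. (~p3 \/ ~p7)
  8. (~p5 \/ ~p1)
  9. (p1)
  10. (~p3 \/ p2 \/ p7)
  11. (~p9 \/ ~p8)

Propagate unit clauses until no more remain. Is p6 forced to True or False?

True

Unit clause (p1) sets p1 = True.
From (~p1 \/ ~p5) and p1 = True: p5 = False.
In (p5 \/ ~p10), p5 is now false; ~p10 must hold, so p10 = False.
(p4 \/ p10): since p10 = False, the clause reduces to (p4). p4 = True.
In (~p4 \/ p8), ~p4 is now false; p8 must hold, so p8 = True.
From (~p8 \/ ~p9) and p8 = True: p9 = False.
In (p6 \/ p9), p9 is now false; p6 must hold, so p6 = True.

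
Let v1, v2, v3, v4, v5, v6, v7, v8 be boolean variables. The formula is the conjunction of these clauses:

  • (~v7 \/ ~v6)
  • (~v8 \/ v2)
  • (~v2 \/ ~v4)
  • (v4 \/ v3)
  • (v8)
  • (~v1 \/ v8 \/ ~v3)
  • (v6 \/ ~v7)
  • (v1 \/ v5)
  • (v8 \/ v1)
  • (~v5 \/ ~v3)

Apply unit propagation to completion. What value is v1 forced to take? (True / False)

True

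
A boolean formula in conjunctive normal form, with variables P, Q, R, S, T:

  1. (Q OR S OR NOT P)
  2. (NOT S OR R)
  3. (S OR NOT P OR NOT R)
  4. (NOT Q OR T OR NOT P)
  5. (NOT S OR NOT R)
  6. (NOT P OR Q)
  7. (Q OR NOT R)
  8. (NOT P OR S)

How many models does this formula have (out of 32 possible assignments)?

6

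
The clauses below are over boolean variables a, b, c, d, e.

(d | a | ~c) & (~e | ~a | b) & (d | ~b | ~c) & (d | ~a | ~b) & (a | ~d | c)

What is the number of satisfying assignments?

16

Split on a, then d.
  a=1, d=1: c free; 3 ways for (b,e) × 2^1 = 6.
  a=1, d=0: remaining (b,c,e) ∈ {(0,0,0); (0,1,0)} — 2.
  a=0, d=1: remaining (b,c,e) ∈ {(0,1,0); (0,1,1); (1,1,0); (1,1,1)} — 4.
  a=0, d=0: remaining (b,c,e) ∈ {(0,0,0); (0,0,1); (1,0,0); (1,0,1)} — 4.
Total: 6 + 2 + 4 + 4 = 16.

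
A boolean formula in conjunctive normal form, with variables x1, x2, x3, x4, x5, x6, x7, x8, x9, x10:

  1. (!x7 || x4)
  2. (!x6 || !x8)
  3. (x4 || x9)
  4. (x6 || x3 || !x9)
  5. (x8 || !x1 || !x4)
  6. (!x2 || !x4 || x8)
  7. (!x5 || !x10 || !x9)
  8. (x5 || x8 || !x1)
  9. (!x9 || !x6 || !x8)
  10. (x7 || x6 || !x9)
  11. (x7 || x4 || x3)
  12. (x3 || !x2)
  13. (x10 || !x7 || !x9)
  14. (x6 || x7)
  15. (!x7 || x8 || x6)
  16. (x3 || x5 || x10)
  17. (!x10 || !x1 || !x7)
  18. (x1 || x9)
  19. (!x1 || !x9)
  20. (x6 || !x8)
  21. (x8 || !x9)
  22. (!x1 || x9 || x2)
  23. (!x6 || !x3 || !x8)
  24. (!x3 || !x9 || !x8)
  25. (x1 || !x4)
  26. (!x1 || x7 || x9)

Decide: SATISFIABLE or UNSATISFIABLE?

x9 = True:
  propagation gives x1=False, x8=True, x6=False; an empty clause results — contradiction.
x9 = False:
  propagation gives x4=True, x1=True, x8=True, x6=False; an empty clause results — contradiction.
Every branch closes, so no satisfying assignment exists.

UNSATISFIABLE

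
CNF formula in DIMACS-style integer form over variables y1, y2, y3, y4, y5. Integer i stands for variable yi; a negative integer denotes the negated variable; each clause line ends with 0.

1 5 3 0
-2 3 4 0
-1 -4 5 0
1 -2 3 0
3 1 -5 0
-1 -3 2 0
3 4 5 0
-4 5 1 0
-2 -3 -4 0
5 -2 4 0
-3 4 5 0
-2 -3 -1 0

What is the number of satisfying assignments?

The models are:
  y1=0 y2=0 y3=1 y4=0 y5=1
  y1=0 y2=0 y3=1 y4=1 y5=1
  y1=0 y2=1 y3=1 y4=0 y5=1
  y1=1 y2=0 y3=0 y4=0 y5=1
  y1=1 y2=0 y3=0 y4=1 y5=1
  y1=1 y2=1 y3=0 y4=1 y5=1
That's 6 in total.

6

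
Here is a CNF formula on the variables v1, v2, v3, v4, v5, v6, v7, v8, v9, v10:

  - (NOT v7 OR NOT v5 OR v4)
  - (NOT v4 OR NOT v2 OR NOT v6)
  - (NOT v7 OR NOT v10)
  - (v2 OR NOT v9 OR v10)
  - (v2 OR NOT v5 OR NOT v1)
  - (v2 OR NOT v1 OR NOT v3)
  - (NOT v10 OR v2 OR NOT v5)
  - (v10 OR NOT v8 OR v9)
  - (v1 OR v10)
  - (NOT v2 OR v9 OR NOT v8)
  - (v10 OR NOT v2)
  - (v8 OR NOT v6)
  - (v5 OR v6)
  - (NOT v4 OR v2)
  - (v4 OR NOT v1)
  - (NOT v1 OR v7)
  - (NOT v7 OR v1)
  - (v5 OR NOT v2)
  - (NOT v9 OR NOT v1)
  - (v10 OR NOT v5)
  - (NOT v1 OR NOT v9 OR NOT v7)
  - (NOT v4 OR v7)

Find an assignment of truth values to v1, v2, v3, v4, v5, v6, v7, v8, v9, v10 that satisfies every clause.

v1 = F, v2 = F, v3 = F, v4 = F, v5 = F, v6 = T, v7 = F, v8 = T, v9 = F, v10 = T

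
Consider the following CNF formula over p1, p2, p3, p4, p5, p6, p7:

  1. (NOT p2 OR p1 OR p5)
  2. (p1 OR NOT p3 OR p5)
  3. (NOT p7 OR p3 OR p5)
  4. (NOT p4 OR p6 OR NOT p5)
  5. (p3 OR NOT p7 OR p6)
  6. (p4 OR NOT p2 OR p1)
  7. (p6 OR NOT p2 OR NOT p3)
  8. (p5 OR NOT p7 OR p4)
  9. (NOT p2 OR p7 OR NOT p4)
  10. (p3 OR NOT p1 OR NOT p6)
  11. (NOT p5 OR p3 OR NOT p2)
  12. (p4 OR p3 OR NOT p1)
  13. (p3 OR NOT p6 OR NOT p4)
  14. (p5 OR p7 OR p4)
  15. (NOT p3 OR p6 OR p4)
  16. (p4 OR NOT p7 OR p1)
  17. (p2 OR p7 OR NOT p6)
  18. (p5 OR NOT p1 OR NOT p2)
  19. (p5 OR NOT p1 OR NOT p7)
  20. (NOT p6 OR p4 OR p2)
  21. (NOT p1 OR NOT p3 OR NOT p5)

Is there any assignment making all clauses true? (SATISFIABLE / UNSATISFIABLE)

SATISFIABLE

Try p1 = False.
The remaining clauses are satisfied by p2 = False, p3 = False, p4 = False, p5 = True, p6 = False, p7 = False.
So p1=False  p2=False  p3=False  p4=False  p5=True  p6=False  p7=False is a satisfying assignment.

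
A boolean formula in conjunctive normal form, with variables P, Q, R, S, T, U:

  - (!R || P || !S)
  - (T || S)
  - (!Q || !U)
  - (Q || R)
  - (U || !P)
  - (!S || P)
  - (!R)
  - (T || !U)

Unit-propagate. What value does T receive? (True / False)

True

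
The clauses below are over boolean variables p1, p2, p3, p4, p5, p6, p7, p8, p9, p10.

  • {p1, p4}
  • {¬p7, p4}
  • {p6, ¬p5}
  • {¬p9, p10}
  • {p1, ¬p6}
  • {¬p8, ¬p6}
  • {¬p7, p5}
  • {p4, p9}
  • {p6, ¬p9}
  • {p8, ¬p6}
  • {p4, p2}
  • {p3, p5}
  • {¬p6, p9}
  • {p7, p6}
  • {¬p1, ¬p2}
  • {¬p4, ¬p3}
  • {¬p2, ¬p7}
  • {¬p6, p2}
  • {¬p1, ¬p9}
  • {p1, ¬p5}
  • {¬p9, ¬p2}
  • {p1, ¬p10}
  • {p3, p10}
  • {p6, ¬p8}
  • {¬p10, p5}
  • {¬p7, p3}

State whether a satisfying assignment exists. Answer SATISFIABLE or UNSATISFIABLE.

p6 = True:
  propagation gives p1=True, p8=False; an empty clause results — contradiction.
p6 = False:
  propagation gives p5=False, p7=False; an empty clause results — contradiction.
Every branch closes, so no satisfying assignment exists.

UNSATISFIABLE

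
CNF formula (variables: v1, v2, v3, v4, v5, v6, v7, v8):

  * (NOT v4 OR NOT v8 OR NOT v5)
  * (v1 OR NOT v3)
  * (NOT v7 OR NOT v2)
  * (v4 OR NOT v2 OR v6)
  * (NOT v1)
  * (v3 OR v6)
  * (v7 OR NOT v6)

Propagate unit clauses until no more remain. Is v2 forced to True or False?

(NOT v1) stands alone — v1 = False.
In (NOT v3 OR v1), v1 is now false; NOT v3 must hold, so v3 = False.
(v3 OR v6) with v3 = False leaves only v6, so v6 = True.
From (NOT v6 OR v7) and v6 = True: v7 = True.
In (NOT v7 OR NOT v2), NOT v7 is now false; NOT v2 must hold, so v2 = False.

False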